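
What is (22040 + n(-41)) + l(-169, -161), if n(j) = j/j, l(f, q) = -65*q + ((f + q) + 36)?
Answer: 32212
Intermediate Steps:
l(f, q) = 36 + f - 64*q (l(f, q) = -65*q + (36 + f + q) = 36 + f - 64*q)
n(j) = 1
(22040 + n(-41)) + l(-169, -161) = (22040 + 1) + (36 - 169 - 64*(-161)) = 22041 + (36 - 169 + 10304) = 22041 + 10171 = 32212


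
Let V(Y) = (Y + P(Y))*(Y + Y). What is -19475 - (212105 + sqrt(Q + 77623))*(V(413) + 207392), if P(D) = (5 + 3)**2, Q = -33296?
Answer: -127558693845 - 601394*sqrt(44327) ≈ -1.2769e+11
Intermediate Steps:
P(D) = 64 (P(D) = 8**2 = 64)
V(Y) = 2*Y*(64 + Y) (V(Y) = (Y + 64)*(Y + Y) = (64 + Y)*(2*Y) = 2*Y*(64 + Y))
-19475 - (212105 + sqrt(Q + 77623))*(V(413) + 207392) = -19475 - (212105 + sqrt(-33296 + 77623))*(2*413*(64 + 413) + 207392) = -19475 - (212105 + sqrt(44327))*(2*413*477 + 207392) = -19475 - (212105 + sqrt(44327))*(394002 + 207392) = -19475 - (212105 + sqrt(44327))*601394 = -19475 - (127558674370 + 601394*sqrt(44327)) = -19475 + (-127558674370 - 601394*sqrt(44327)) = -127558693845 - 601394*sqrt(44327)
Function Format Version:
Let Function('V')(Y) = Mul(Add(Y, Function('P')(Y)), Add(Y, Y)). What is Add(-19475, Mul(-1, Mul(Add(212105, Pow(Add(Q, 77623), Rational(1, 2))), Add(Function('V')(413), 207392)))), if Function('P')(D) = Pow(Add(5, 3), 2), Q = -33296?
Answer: Add(-127558693845, Mul(-601394, Pow(44327, Rational(1, 2)))) ≈ -1.2769e+11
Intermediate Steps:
Function('P')(D) = 64 (Function('P')(D) = Pow(8, 2) = 64)
Function('V')(Y) = Mul(2, Y, Add(64, Y)) (Function('V')(Y) = Mul(Add(Y, 64), Add(Y, Y)) = Mul(Add(64, Y), Mul(2, Y)) = Mul(2, Y, Add(64, Y)))
Add(-19475, Mul(-1, Mul(Add(212105, Pow(Add(Q, 77623), Rational(1, 2))), Add(Function('V')(413), 207392)))) = Add(-19475, Mul(-1, Mul(Add(212105, Pow(Add(-33296, 77623), Rational(1, 2))), Add(Mul(2, 413, Add(64, 413)), 207392)))) = Add(-19475, Mul(-1, Mul(Add(212105, Pow(44327, Rational(1, 2))), Add(Mul(2, 413, 477), 207392)))) = Add(-19475, Mul(-1, Mul(Add(212105, Pow(44327, Rational(1, 2))), Add(394002, 207392)))) = Add(-19475, Mul(-1, Mul(Add(212105, Pow(44327, Rational(1, 2))), 601394))) = Add(-19475, Mul(-1, Add(127558674370, Mul(601394, Pow(44327, Rational(1, 2)))))) = Add(-19475, Add(-127558674370, Mul(-601394, Pow(44327, Rational(1, 2))))) = Add(-127558693845, Mul(-601394, Pow(44327, Rational(1, 2))))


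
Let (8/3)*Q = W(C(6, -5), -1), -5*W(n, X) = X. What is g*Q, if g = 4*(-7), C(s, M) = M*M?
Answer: -21/10 ≈ -2.1000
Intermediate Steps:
C(s, M) = M²
W(n, X) = -X/5
Q = 3/40 (Q = 3*(-⅕*(-1))/8 = (3/8)*(⅕) = 3/40 ≈ 0.075000)
g = -28
g*Q = -28*3/40 = -21/10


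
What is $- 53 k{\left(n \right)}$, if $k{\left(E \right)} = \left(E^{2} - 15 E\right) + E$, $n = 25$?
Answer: $-14575$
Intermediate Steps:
$k{\left(E \right)} = E^{2} - 14 E$
$- 53 k{\left(n \right)} = - 53 \cdot 25 \left(-14 + 25\right) = - 53 \cdot 25 \cdot 11 = \left(-53\right) 275 = -14575$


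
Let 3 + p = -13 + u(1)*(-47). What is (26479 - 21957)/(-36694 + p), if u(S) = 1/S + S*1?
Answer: -2261/18402 ≈ -0.12287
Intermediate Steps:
u(S) = S + 1/S (u(S) = 1/S + S = S + 1/S)
p = -110 (p = -3 + (-13 + (1 + 1/1)*(-47)) = -3 + (-13 + (1 + 1)*(-47)) = -3 + (-13 + 2*(-47)) = -3 + (-13 - 94) = -3 - 107 = -110)
(26479 - 21957)/(-36694 + p) = (26479 - 21957)/(-36694 - 110) = 4522/(-36804) = 4522*(-1/36804) = -2261/18402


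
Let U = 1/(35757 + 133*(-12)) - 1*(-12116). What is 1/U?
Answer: 34161/413894677 ≈ 8.2535e-5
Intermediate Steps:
U = 413894677/34161 (U = 1/(35757 - 1596) + 12116 = 1/34161 + 12116 = 413894677/34161 ≈ 12116.)
1/U = 1/(413894677/34161) = 34161/413894677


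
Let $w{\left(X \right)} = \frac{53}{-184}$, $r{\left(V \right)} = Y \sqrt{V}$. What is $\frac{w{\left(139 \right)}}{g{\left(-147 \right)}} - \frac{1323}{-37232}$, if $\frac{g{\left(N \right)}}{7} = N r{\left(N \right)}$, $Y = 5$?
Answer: $\frac{1323}{37232} - \frac{53 i \sqrt{3}}{19880280} \approx 0.035534 - 4.6176 \cdot 10^{-6} i$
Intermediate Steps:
$r{\left(V \right)} = 5 \sqrt{V}$
$g{\left(N \right)} = 35 N^{\frac{3}{2}}$ ($g{\left(N \right)} = 7 N 5 \sqrt{N} = 7 \cdot 5 N^{\frac{3}{2}} = 35 N^{\frac{3}{2}}$)
$w{\left(X \right)} = - \frac{53}{184}$ ($w{\left(X \right)} = 53 \left(- \frac{1}{184}\right) = - \frac{53}{184}$)
$\frac{w{\left(139 \right)}}{g{\left(-147 \right)}} - \frac{1323}{-37232} = - \frac{53}{184 \cdot 35 \left(-147\right)^{\frac{3}{2}}} - \frac{1323}{-37232} = - \frac{53}{184 \cdot 35 \left(- 1029 i \sqrt{3}\right)} - - \frac{1323}{37232} = - \frac{53}{184 \left(- 36015 i \sqrt{3}\right)} + \frac{1323}{37232} = - \frac{53 \frac{i \sqrt{3}}{108045}}{184} + \frac{1323}{37232} = - \frac{53 i \sqrt{3}}{19880280} + \frac{1323}{37232} = \frac{1323}{37232} - \frac{53 i \sqrt{3}}{19880280}$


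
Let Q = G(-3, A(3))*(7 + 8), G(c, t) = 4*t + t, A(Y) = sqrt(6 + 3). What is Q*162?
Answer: 36450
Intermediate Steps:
A(Y) = 3 (A(Y) = sqrt(9) = 3)
G(c, t) = 5*t
Q = 225 (Q = (5*3)*(7 + 8) = 15*15 = 225)
Q*162 = 225*162 = 36450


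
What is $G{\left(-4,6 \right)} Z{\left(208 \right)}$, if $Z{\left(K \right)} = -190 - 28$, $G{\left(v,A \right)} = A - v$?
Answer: $-2180$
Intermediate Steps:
$Z{\left(K \right)} = -218$
$G{\left(-4,6 \right)} Z{\left(208 \right)} = \left(6 - -4\right) \left(-218\right) = \left(6 + 4\right) \left(-218\right) = 10 \left(-218\right) = -2180$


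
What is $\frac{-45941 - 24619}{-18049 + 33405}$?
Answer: $- \frac{17640}{3839} \approx -4.5949$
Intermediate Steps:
$\frac{-45941 - 24619}{-18049 + 33405} = \frac{-45941 - 24619}{15356} = \left(-70560\right) \frac{1}{15356} = - \frac{17640}{3839}$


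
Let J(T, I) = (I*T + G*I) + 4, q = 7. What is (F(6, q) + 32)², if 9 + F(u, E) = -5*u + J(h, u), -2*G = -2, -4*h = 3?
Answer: 9/4 ≈ 2.2500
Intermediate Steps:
h = -¾ (h = -¼*3 = -¾ ≈ -0.75000)
G = 1 (G = -½*(-2) = 1)
J(T, I) = 4 + I + I*T (J(T, I) = (I*T + 1*I) + 4 = (I*T + I) + 4 = (I + I*T) + 4 = 4 + I + I*T)
F(u, E) = -5 - 19*u/4 (F(u, E) = -9 + (-5*u + (4 + u + u*(-¾))) = -9 + (-5*u + (4 + u - 3*u/4)) = -9 + (-5*u + (4 + u/4)) = -9 + (4 - 19*u/4) = -5 - 19*u/4)
(F(6, q) + 32)² = ((-5 - 19/4*6) + 32)² = ((-5 - 57/2) + 32)² = (-67/2 + 32)² = (-3/2)² = 9/4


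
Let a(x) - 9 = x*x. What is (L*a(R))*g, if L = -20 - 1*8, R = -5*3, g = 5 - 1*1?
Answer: -26208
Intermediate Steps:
g = 4 (g = 5 - 1 = 4)
R = -15
a(x) = 9 + x**2 (a(x) = 9 + x*x = 9 + x**2)
L = -28 (L = -20 - 8 = -28)
(L*a(R))*g = -28*(9 + (-15)**2)*4 = -28*(9 + 225)*4 = -28*234*4 = -6552*4 = -26208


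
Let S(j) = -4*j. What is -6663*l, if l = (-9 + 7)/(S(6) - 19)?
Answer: -13326/43 ≈ -309.91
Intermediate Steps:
l = 2/43 (l = (-9 + 7)/(-4*6 - 19) = -2/(-24 - 19) = -2/(-43) = -2*(-1/43) = 2/43 ≈ 0.046512)
-6663*l = -6663*2/43 = -13326/43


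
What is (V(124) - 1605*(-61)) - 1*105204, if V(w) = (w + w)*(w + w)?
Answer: 54205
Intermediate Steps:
V(w) = 4*w**2 (V(w) = (2*w)*(2*w) = 4*w**2)
(V(124) - 1605*(-61)) - 1*105204 = (4*124**2 - 1605*(-61)) - 1*105204 = (4*15376 - 107*(-915)) - 105204 = (61504 + 97905) - 105204 = 159409 - 105204 = 54205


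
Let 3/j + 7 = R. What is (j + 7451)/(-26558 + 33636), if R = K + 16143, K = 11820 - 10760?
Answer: 42709133/40571096 ≈ 1.0527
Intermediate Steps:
K = 1060
R = 17203 (R = 1060 + 16143 = 17203)
j = 1/5732 (j = 3/(-7 + 17203) = 3/17196 = 3*(1/17196) = 1/5732 ≈ 0.00017446)
(j + 7451)/(-26558 + 33636) = (1/5732 + 7451)/(-26558 + 33636) = (42709133/5732)/7078 = (42709133/5732)*(1/7078) = 42709133/40571096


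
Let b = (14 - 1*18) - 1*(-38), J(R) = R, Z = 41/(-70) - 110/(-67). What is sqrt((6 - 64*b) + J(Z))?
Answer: I*sqrt(47708307430)/4690 ≈ 46.572*I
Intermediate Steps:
Z = 4953/4690 (Z = 41*(-1/70) - 110*(-1/67) = -41/70 + 110/67 = 4953/4690 ≈ 1.0561)
b = 34 (b = (14 - 18) + 38 = -4 + 38 = 34)
sqrt((6 - 64*b) + J(Z)) = sqrt((6 - 64*34) + 4953/4690) = sqrt((6 - 2176) + 4953/4690) = sqrt(-2170 + 4953/4690) = sqrt(-10172347/4690) = I*sqrt(47708307430)/4690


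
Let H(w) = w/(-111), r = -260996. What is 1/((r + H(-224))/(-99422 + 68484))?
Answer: 1717059/14485166 ≈ 0.11854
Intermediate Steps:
H(w) = -w/111 (H(w) = w*(-1/111) = -w/111)
1/((r + H(-224))/(-99422 + 68484)) = 1/((-260996 - 1/111*(-224))/(-99422 + 68484)) = 1/((-260996 + 224/111)/(-30938)) = 1/(-28970332/111*(-1/30938)) = 1/(14485166/1717059) = 1717059/14485166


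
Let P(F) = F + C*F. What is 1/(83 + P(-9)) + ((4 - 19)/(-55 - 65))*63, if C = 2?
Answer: 221/28 ≈ 7.8929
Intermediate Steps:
P(F) = 3*F (P(F) = F + 2*F = 3*F)
1/(83 + P(-9)) + ((4 - 19)/(-55 - 65))*63 = 1/(83 + 3*(-9)) + ((4 - 19)/(-55 - 65))*63 = 1/(83 - 27) - 15/(-120)*63 = 1/56 - 15*(-1/120)*63 = 1/56 + (1/8)*63 = 1/56 + 63/8 = 221/28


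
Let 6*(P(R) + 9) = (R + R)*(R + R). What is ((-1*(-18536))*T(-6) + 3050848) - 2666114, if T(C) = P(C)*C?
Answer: -1283506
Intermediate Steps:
P(R) = -9 + 2*R²/3 (P(R) = -9 + ((R + R)*(R + R))/6 = -9 + ((2*R)*(2*R))/6 = -9 + (4*R²)/6 = -9 + 2*R²/3)
T(C) = C*(-9 + 2*C²/3) (T(C) = (-9 + 2*C²/3)*C = C*(-9 + 2*C²/3))
((-1*(-18536))*T(-6) + 3050848) - 2666114 = ((-1*(-18536))*((⅓)*(-6)*(-27 + 2*(-6)²)) + 3050848) - 2666114 = (18536*((⅓)*(-6)*(-27 + 2*36)) + 3050848) - 2666114 = (18536*((⅓)*(-6)*(-27 + 72)) + 3050848) - 2666114 = (18536*((⅓)*(-6)*45) + 3050848) - 2666114 = (18536*(-90) + 3050848) - 2666114 = (-1668240 + 3050848) - 2666114 = 1382608 - 2666114 = -1283506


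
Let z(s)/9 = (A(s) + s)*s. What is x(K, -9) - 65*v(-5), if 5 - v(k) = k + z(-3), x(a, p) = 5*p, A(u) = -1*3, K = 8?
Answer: 9835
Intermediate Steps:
A(u) = -3
z(s) = 9*s*(-3 + s) (z(s) = 9*((-3 + s)*s) = 9*(s*(-3 + s)) = 9*s*(-3 + s))
v(k) = -157 - k (v(k) = 5 - (k + 9*(-3)*(-3 - 3)) = 5 - (k + 9*(-3)*(-6)) = 5 - (k + 162) = 5 - (162 + k) = 5 + (-162 - k) = -157 - k)
x(K, -9) - 65*v(-5) = 5*(-9) - 65*(-157 - 1*(-5)) = -45 - 65*(-157 + 5) = -45 - 65*(-152) = -45 + 9880 = 9835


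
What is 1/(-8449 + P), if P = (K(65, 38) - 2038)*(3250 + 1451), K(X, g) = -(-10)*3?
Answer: -1/9448057 ≈ -1.0584e-7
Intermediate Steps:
K(X, g) = 30 (K(X, g) = -2*(-15) = 30)
P = -9439608 (P = (30 - 2038)*(3250 + 1451) = -2008*4701 = -9439608)
1/(-8449 + P) = 1/(-8449 - 9439608) = 1/(-9448057) = -1/9448057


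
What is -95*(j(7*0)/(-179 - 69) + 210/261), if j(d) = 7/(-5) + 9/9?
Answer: -826253/10788 ≈ -76.590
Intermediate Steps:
j(d) = -⅖ (j(d) = 7*(-⅕) + 9*(⅑) = -7/5 + 1 = -⅖)
-95*(j(7*0)/(-179 - 69) + 210/261) = -95*(-2/(5*(-179 - 69)) + 210/261) = -95*(-⅖/(-248) + 210*(1/261)) = -95*(-⅖*(-1/248) + 70/87) = -95*(1/620 + 70/87) = -95*43487/53940 = -826253/10788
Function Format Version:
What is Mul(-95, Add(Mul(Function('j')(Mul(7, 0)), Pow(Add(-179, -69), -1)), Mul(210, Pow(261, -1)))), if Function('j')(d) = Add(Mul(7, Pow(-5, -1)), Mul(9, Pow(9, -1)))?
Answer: Rational(-826253, 10788) ≈ -76.590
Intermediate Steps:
Function('j')(d) = Rational(-2, 5) (Function('j')(d) = Add(Mul(7, Rational(-1, 5)), Mul(9, Rational(1, 9))) = Add(Rational(-7, 5), 1) = Rational(-2, 5))
Mul(-95, Add(Mul(Function('j')(Mul(7, 0)), Pow(Add(-179, -69), -1)), Mul(210, Pow(261, -1)))) = Mul(-95, Add(Mul(Rational(-2, 5), Pow(Add(-179, -69), -1)), Mul(210, Pow(261, -1)))) = Mul(-95, Add(Mul(Rational(-2, 5), Pow(-248, -1)), Mul(210, Rational(1, 261)))) = Mul(-95, Add(Mul(Rational(-2, 5), Rational(-1, 248)), Rational(70, 87))) = Mul(-95, Add(Rational(1, 620), Rational(70, 87))) = Mul(-95, Rational(43487, 53940)) = Rational(-826253, 10788)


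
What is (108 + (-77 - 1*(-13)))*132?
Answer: 5808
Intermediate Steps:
(108 + (-77 - 1*(-13)))*132 = (108 + (-77 + 13))*132 = (108 - 64)*132 = 44*132 = 5808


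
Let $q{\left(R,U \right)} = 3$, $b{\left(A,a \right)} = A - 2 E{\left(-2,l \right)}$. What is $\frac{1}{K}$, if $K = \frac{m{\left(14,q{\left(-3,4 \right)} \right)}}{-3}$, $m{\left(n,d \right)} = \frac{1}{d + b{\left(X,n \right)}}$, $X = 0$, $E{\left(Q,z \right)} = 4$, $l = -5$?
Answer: $15$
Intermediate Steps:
$b{\left(A,a \right)} = -8 + A$ ($b{\left(A,a \right)} = A - 8 = -8 + A$)
$m{\left(n,d \right)} = \frac{1}{-8 + d}$ ($m{\left(n,d \right)} = \frac{1}{d + \left(-8 + 0\right)} = \frac{1}{d - 8} = \frac{1}{-8 + d}$)
$K = \frac{1}{15}$ ($K = \frac{1}{\left(-3\right) \left(-8 + 3\right)} = - \frac{1}{3 \left(-5\right)} = \left(- \frac{1}{3}\right) \left(- \frac{1}{5}\right) = \frac{1}{15} \approx 0.066667$)
$\frac{1}{K} = \frac{1}{\frac{1}{15}} = 15$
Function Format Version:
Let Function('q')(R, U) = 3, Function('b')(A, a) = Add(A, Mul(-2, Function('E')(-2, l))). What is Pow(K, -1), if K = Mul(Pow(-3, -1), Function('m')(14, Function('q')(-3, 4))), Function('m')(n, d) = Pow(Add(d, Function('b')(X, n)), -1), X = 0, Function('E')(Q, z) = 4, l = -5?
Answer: 15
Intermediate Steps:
Function('b')(A, a) = Add(-8, A) (Function('b')(A, a) = Add(A, Mul(-2, 4)) = Add(A, -8) = Add(-8, A))
Function('m')(n, d) = Pow(Add(-8, d), -1) (Function('m')(n, d) = Pow(Add(d, Add(-8, 0)), -1) = Pow(Add(d, -8), -1) = Pow(Add(-8, d), -1))
K = Rational(1, 15) (K = Mul(Pow(-3, -1), Pow(Add(-8, 3), -1)) = Mul(Rational(-1, 3), Pow(-5, -1)) = Mul(Rational(-1, 3), Rational(-1, 5)) = Rational(1, 15) ≈ 0.066667)
Pow(K, -1) = Pow(Rational(1, 15), -1) = 15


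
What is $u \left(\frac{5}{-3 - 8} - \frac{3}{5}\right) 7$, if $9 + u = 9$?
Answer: $0$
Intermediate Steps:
$u = 0$ ($u = -9 + 9 = 0$)
$u \left(\frac{5}{-3 - 8} - \frac{3}{5}\right) 7 = 0 \left(\frac{5}{-3 - 8} - \frac{3}{5}\right) 7 = 0 \left(\frac{5}{-11} - \frac{3}{5}\right) 7 = 0 \left(5 \left(- \frac{1}{11}\right) - \frac{3}{5}\right) 7 = 0 \left(- \frac{5}{11} - \frac{3}{5}\right) 7 = 0 \left(- \frac{58}{55}\right) 7 = 0 \cdot 7 = 0$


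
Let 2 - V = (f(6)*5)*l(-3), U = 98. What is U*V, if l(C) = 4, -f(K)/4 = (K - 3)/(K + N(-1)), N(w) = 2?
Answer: 3136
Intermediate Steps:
f(K) = -4*(-3 + K)/(2 + K) (f(K) = -4*(K - 3)/(K + 2) = -4*(-3 + K)/(2 + K))
V = 32 (V = 2 - (4*(3 - 1*6)/(2 + 6))*5*4 = 2 - (4*(3 - 6)/8)*5*4 = 2 - (4*(⅛)*(-3))*5*4 = 2 - (-3/2*5)*4 = 2 - (-15)*4/2 = 2 - 1*(-30) = 2 + 30 = 32)
U*V = 98*32 = 3136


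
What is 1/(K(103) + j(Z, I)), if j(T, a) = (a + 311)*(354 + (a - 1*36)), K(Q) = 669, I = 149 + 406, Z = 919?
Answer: 1/756687 ≈ 1.3216e-6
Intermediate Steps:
I = 555
j(T, a) = (311 + a)*(318 + a) (j(T, a) = (311 + a)*(354 + (a - 36)) = (311 + a)*(354 + (-36 + a)) = (311 + a)*(318 + a))
1/(K(103) + j(Z, I)) = 1/(669 + (98898 + 555² + 629*555)) = 1/(669 + (98898 + 308025 + 349095)) = 1/(669 + 756018) = 1/756687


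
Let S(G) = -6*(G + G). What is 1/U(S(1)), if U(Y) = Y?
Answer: -1/12 ≈ -0.083333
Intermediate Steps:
S(G) = -12*G
1/U(S(1)) = 1/(-12*1) = 1/(-12) = -1/12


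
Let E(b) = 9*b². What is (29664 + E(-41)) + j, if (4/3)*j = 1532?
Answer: 45942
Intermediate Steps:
j = 1149 (j = (¾)*1532 = 1149)
(29664 + E(-41)) + j = (29664 + 9*(-41)²) + 1149 = (29664 + 9*1681) + 1149 = (29664 + 15129) + 1149 = 44793 + 1149 = 45942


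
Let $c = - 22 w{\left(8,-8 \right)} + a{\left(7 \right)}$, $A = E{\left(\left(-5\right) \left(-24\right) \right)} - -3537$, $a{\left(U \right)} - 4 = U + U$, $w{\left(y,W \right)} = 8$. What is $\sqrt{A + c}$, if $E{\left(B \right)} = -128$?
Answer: $\sqrt{3251} \approx 57.018$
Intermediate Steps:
$a{\left(U \right)} = 4 + 2 U$ ($a{\left(U \right)} = 4 + \left(U + U\right) = 4 + 2 U$)
$A = 3409$ ($A = -128 - -3537 = -128 + 3537 = 3409$)
$c = -158$ ($c = \left(-22\right) 8 + \left(4 + 2 \cdot 7\right) = -176 + \left(4 + 14\right) = -176 + 18 = -158$)
$\sqrt{A + c} = \sqrt{3409 - 158} = \sqrt{3251}$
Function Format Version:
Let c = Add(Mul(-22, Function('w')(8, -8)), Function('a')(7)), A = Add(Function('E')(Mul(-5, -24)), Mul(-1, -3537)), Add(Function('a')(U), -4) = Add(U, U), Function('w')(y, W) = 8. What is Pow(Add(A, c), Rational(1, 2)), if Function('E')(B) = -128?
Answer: Pow(3251, Rational(1, 2)) ≈ 57.018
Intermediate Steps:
Function('a')(U) = Add(4, Mul(2, U)) (Function('a')(U) = Add(4, Add(U, U)) = Add(4, Mul(2, U)))
A = 3409 (A = Add(-128, Mul(-1, -3537)) = Add(-128, 3537) = 3409)
c = -158 (c = Add(Mul(-22, 8), Add(4, Mul(2, 7))) = Add(-176, Add(4, 14)) = Add(-176, 18) = -158)
Pow(Add(A, c), Rational(1, 2)) = Pow(Add(3409, -158), Rational(1, 2)) = Pow(3251, Rational(1, 2))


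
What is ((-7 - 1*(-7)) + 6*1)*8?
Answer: 48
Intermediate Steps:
((-7 - 1*(-7)) + 6*1)*8 = ((-7 + 7) + 6)*8 = (0 + 6)*8 = 6*8 = 48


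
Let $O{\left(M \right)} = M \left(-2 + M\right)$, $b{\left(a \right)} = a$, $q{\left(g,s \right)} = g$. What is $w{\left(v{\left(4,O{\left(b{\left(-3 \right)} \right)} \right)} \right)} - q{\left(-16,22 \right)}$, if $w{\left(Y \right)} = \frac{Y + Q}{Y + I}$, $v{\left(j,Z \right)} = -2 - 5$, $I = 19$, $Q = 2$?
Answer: $\frac{187}{12} \approx 15.583$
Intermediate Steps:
$v{\left(j,Z \right)} = -7$
$w{\left(Y \right)} = \frac{2 + Y}{19 + Y}$ ($w{\left(Y \right)} = \frac{Y + 2}{Y + 19} = \frac{2 + Y}{19 + Y}$)
$w{\left(v{\left(4,O{\left(b{\left(-3 \right)} \right)} \right)} \right)} - q{\left(-16,22 \right)} = \frac{2 - 7}{19 - 7} - -16 = \frac{1}{12} \left(-5\right) + 16 = - \frac{5}{12} + 16 = \frac{187}{12}$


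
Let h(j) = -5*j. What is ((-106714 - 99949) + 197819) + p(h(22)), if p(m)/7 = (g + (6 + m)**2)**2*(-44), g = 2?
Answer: -36044979036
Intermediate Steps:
p(m) = -308*(2 + (6 + m)**2)**2 (p(m) = 7*((2 + (6 + m)**2)**2*(-44)) = 7*(-44*(2 + (6 + m)**2)**2) = -308*(2 + (6 + m)**2)**2)
((-106714 - 99949) + 197819) + p(h(22)) = ((-106714 - 99949) + 197819) - 308*(2 + (6 - 5*22)**2)**2 = (-206663 + 197819) - 308*(2 + (6 - 110)**2)**2 = -8844 - 308*(2 + (-104)**2)**2 = -8844 - 308*(2 + 10816)**2 = -8844 - 308*10818**2 = -8844 - 308*117029124 = -8844 - 36044970192 = -36044979036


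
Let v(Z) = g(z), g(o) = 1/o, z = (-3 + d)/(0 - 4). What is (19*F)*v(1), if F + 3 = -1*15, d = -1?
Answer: -342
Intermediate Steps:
z = 1 (z = (-3 - 1)/(0 - 4) = -4/(-4) = -4*(-1/4) = 1)
F = -18 (F = -3 - 1*15 = -3 - 15 = -18)
v(Z) = 1 (v(Z) = 1/1 = 1)
(19*F)*v(1) = (19*(-18))*1 = -342*1 = -342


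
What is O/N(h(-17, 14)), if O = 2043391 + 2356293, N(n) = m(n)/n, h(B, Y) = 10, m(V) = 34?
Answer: 21998420/17 ≈ 1.2940e+6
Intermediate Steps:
N(n) = 34/n
O = 4399684
O/N(h(-17, 14)) = 4399684/((34/10)) = 4399684/((34*(⅒))) = 4399684/(17/5) = 4399684*(5/17) = 21998420/17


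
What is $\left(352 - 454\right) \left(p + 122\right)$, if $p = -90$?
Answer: $-3264$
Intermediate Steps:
$\left(352 - 454\right) \left(p + 122\right) = \left(352 - 454\right) \left(-90 + 122\right) = \left(-102\right) 32 = -3264$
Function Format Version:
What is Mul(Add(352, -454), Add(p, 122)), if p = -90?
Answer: -3264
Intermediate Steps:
Mul(Add(352, -454), Add(p, 122)) = Mul(Add(352, -454), Add(-90, 122)) = Mul(-102, 32) = -3264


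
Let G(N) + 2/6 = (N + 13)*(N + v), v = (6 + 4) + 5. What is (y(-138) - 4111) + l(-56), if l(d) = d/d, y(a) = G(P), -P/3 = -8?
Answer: -8002/3 ≈ -2667.3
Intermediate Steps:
v = 15 (v = 10 + 5 = 15)
P = 24 (P = -3*(-8) = 24)
G(N) = -⅓ + (13 + N)*(15 + N) (G(N) = -⅓ + (N + 13)*(N + 15) = -⅓ + (13 + N)*(15 + N))
y(a) = 4328/3 (y(a) = 584/3 + 24² + 28*24 = 584/3 + 576 + 672 = 4328/3)
l(d) = 1
(y(-138) - 4111) + l(-56) = (4328/3 - 4111) + 1 = -8005/3 + 1 = -8002/3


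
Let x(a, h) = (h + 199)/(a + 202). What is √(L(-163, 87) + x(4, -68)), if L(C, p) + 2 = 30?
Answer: √1215194/206 ≈ 5.3513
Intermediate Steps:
L(C, p) = 28 (L(C, p) = -2 + 30 = 28)
x(a, h) = (199 + h)/(202 + a)
√(L(-163, 87) + x(4, -68)) = √(28 + (199 - 68)/(202 + 4)) = √(28 + 131/206) = √(5899/206) = √1215194/206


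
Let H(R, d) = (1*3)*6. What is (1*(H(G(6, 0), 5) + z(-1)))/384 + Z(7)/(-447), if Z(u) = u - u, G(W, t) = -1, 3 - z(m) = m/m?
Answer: 5/96 ≈ 0.052083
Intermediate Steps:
z(m) = 2 (z(m) = 3 - m/m = 3 - 1*1 = 3 - 1 = 2)
Z(u) = 0
H(R, d) = 18 (H(R, d) = 3*6 = 18)
(1*(H(G(6, 0), 5) + z(-1)))/384 + Z(7)/(-447) = (1*(18 + 2))/384 + 0/(-447) = (1*20)*(1/384) + 0*(-1/447) = 20*(1/384) + 0 = 5/96 + 0 = 5/96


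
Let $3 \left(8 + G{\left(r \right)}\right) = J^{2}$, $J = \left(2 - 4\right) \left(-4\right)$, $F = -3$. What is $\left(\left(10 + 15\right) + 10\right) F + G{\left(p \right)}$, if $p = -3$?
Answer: $- \frac{275}{3} \approx -91.667$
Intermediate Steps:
$J = 8$ ($J = \left(-2\right) \left(-4\right) = 8$)
$G{\left(r \right)} = \frac{40}{3}$ ($G{\left(r \right)} = -8 + \frac{8^{2}}{3} = -8 + \frac{1}{3} \cdot 64 = -8 + \frac{64}{3} = \frac{40}{3}$)
$\left(\left(10 + 15\right) + 10\right) F + G{\left(p \right)} = \left(\left(10 + 15\right) + 10\right) \left(-3\right) + \frac{40}{3} = \left(25 + 10\right) \left(-3\right) + \frac{40}{3} = 35 \left(-3\right) + \frac{40}{3} = -105 + \frac{40}{3} = - \frac{275}{3}$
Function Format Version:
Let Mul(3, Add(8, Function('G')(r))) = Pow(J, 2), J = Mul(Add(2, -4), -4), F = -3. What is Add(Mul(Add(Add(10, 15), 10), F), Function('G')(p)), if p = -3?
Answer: Rational(-275, 3) ≈ -91.667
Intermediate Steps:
J = 8 (J = Mul(-2, -4) = 8)
Function('G')(r) = Rational(40, 3) (Function('G')(r) = Add(-8, Mul(Rational(1, 3), Pow(8, 2))) = Add(-8, Mul(Rational(1, 3), 64)) = Add(-8, Rational(64, 3)) = Rational(40, 3))
Add(Mul(Add(Add(10, 15), 10), F), Function('G')(p)) = Add(Mul(Add(Add(10, 15), 10), -3), Rational(40, 3)) = Add(Mul(Add(25, 10), -3), Rational(40, 3)) = Add(Mul(35, -3), Rational(40, 3)) = Add(-105, Rational(40, 3)) = Rational(-275, 3)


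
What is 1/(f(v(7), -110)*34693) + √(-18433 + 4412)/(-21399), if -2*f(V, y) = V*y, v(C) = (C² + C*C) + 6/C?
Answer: 7/1320415580 - I*√14021/21399 ≈ 5.3014e-9 - 0.0055334*I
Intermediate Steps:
v(C) = 2*C² + 6/C (v(C) = (C² + C²) + 6/C = 2*C² + 6/C)
f(V, y) = -V*y/2
1/(f(v(7), -110)*34693) + √(-18433 + 4412)/(-21399) = 1/(-½*2*(3 + 7³)/7*(-110)*34693) + √(-18433 + 4412)/(-21399) = (1/34693)/(-½*2*(⅐)*(3 + 343)*(-110)) + √(-14021)*(-1/21399) = (1/34693)/(-½*2*(⅐)*346*(-110)) + (I*√14021)*(-1/21399) = (1/34693)/(-½*692/7*(-110)) - I*√14021/21399 = (1/34693)/(38060/7) - I*√14021/21399 = (7/38060)*(1/34693) - I*√14021/21399 = 7/1320415580 - I*√14021/21399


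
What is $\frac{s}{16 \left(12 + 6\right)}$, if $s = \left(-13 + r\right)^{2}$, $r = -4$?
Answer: $\frac{289}{288} \approx 1.0035$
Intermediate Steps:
$s = 289$ ($s = \left(-13 - 4\right)^{2} = \left(-17\right)^{2} = 289$)
$\frac{s}{16 \left(12 + 6\right)} = \frac{289}{16 \left(12 + 6\right)} = \frac{289}{16 \cdot 18} = \frac{289}{288}$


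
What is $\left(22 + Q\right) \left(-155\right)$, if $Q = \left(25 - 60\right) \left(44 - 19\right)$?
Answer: $132215$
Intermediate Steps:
$Q = -875$ ($Q = \left(-35\right) 25 = -875$)
$\left(22 + Q\right) \left(-155\right) = \left(22 - 875\right) \left(-155\right) = \left(-853\right) \left(-155\right) = 132215$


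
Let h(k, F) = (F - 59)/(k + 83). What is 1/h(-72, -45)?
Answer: -11/104 ≈ -0.10577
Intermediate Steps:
h(k, F) = (-59 + F)/(83 + k)
1/h(-72, -45) = 1/((-59 - 45)/(83 - 72)) = 1/(-104/11) = -11/104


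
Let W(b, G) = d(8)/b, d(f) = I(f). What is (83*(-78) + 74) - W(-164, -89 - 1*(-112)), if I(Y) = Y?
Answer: -262398/41 ≈ -6400.0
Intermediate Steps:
d(f) = f
W(b, G) = 8/b
(83*(-78) + 74) - W(-164, -89 - 1*(-112)) = (83*(-78) + 74) - 8/(-164) = (-6474 + 74) - 8*(-1)/164 = -6400 - 1*(-2/41) = -6400 + 2/41 = -262398/41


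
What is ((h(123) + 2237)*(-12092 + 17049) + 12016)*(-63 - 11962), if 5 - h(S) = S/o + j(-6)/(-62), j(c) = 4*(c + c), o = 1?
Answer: -3918633659525/31 ≈ -1.2641e+11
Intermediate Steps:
j(c) = 8*c (j(c) = 4*(2*c) = 8*c)
h(S) = 131/31 - S (h(S) = 5 - (S/1 + (8*(-6))/(-62)) = 5 - (S*1 - 48*(-1/62)) = 5 - (S + 24/31) = 5 - (24/31 + S) = 5 + (-24/31 - S) = 131/31 - S)
((h(123) + 2237)*(-12092 + 17049) + 12016)*(-63 - 11962) = (((131/31 - 1*123) + 2237)*(-12092 + 17049) + 12016)*(-63 - 11962) = (((131/31 - 123) + 2237)*4957 + 12016)*(-12025) = ((-3682/31 + 2237)*4957 + 12016)*(-12025) = ((65665/31)*4957 + 12016)*(-12025) = (325501405/31 + 12016)*(-12025) = (325873901/31)*(-12025) = -3918633659525/31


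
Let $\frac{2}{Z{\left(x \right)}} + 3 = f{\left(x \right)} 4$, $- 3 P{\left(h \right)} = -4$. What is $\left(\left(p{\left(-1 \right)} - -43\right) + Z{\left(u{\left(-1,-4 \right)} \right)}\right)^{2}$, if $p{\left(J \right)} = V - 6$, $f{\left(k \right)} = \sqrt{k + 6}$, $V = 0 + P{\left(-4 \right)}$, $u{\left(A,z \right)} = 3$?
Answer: $\frac{120409}{81} \approx 1486.5$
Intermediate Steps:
$P{\left(h \right)} = \frac{4}{3}$ ($P{\left(h \right)} = \left(- \frac{1}{3}\right) \left(-4\right) = \frac{4}{3}$)
$V = \frac{4}{3}$ ($V = 0 + \frac{4}{3} = \frac{4}{3} \approx 1.3333$)
$f{\left(k \right)} = \sqrt{6 + k}$
$p{\left(J \right)} = - \frac{14}{3}$ ($p{\left(J \right)} = \frac{4}{3} - 6 = - \frac{14}{3}$)
$Z{\left(x \right)} = \frac{2}{-3 + 4 \sqrt{6 + x}}$ ($Z{\left(x \right)} = \frac{2}{-3 + \sqrt{6 + x} 4} = \frac{2}{-3 + 4 \sqrt{6 + x}}$)
$\left(\left(p{\left(-1 \right)} - -43\right) + Z{\left(u{\left(-1,-4 \right)} \right)}\right)^{2} = \left(\left(- \frac{14}{3} - -43\right) + \frac{2}{-3 + 4 \sqrt{6 + 3}}\right)^{2} = \left(\left(- \frac{14}{3} + 43\right) + \frac{2}{-3 + 4 \sqrt{9}}\right)^{2} = \left(\frac{115}{3} + \frac{2}{-3 + 4 \cdot 3}\right)^{2} = \left(\frac{115}{3} + \frac{2}{-3 + 12}\right)^{2} = \left(\frac{115}{3} + \frac{2}{9}\right)^{2} = \left(\frac{347}{9}\right)^{2} = \frac{120409}{81}$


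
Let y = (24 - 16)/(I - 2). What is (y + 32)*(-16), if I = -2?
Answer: -480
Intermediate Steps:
y = -2 (y = (24 - 16)/(-2 - 2) = 8/(-4) = 8*(-¼) = -2)
(y + 32)*(-16) = (-2 + 32)*(-16) = 30*(-16) = -480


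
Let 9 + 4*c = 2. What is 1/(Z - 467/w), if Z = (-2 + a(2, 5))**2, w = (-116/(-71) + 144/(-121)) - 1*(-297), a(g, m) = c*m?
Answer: 40885424/4660629859 ≈ 0.0087725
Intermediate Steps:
c = -7/4 (c = -9/4 + (1/4)*2 = -9/4 + 1/2 = -7/4 ≈ -1.7500)
a(g, m) = -7*m/4
w = 2555339/8591 (w = (-116*(-1/71) + 144*(-1/121)) + 297 = (116/71 - 144/121) + 297 = 3812/8591 + 297 = 2555339/8591 ≈ 297.44)
Z = 1849/16 (Z = (-2 - 7/4*5)**2 = (-2 - 35/4)**2 = (-43/4)**2 = 1849/16 ≈ 115.56)
1/(Z - 467/w) = 1/(1849/16 - 467/2555339/8591) = 1/(1849/16 - 467*8591/2555339) = 1/(1849/16 - 4011997/2555339) = 1/(4660629859/40885424) = 40885424/4660629859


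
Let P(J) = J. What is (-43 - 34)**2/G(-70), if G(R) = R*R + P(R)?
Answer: 847/690 ≈ 1.2275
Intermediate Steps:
G(R) = R + R**2 (G(R) = R*R + R = R**2 + R = R + R**2)
(-43 - 34)**2/G(-70) = (-43 - 34)**2/((-70*(1 - 70))) = (-77)**2/((-70*(-69))) = 5929/4830 = 5929*(1/4830) = 847/690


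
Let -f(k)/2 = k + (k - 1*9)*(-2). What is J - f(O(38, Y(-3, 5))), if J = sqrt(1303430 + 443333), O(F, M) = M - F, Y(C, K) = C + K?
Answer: 108 + sqrt(1746763) ≈ 1429.7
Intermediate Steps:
J = sqrt(1746763) ≈ 1321.7
f(k) = -36 + 2*k (f(k) = -2*(k + (k - 1*9)*(-2)) = -2*(k + (k - 9)*(-2)) = -2*(k + (-9 + k)*(-2)) = -2*(k + (18 - 2*k)) = -2*(18 - k) = -36 + 2*k)
J - f(O(38, Y(-3, 5))) = sqrt(1746763) - (-36 + 2*((-3 + 5) - 1*38)) = sqrt(1746763) - (-36 + 2*(2 - 38)) = sqrt(1746763) - (-36 + 2*(-36)) = sqrt(1746763) - (-36 - 72) = sqrt(1746763) - 1*(-108) = sqrt(1746763) + 108 = 108 + sqrt(1746763)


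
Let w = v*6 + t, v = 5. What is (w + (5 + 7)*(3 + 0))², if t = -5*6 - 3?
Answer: 1089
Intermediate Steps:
t = -33 (t = -30 - 3 = -33)
w = -3 (w = 5*6 - 33 = 30 - 33 = -3)
(w + (5 + 7)*(3 + 0))² = (-3 + (5 + 7)*(3 + 0))² = (-3 + 12*3)² = (-3 + 36)² = 33² = 1089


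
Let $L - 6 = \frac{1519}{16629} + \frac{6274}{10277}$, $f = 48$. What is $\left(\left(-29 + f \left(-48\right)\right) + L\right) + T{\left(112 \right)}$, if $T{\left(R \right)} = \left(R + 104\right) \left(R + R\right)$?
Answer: $\frac{7871087744390}{170896233} \approx 46058.0$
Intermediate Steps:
$T{\left(R \right)} = 2 R \left(104 + R\right)$ ($T{\left(R \right)} = \left(104 + R\right) 2 R = 2 R \left(104 + R\right)$)
$L = \frac{1145318507}{170896233}$ ($L = 6 + \left(\frac{1519}{16629} + \frac{6274}{10277}\right) = 6 + \frac{119941109}{170896233} = \frac{1145318507}{170896233} \approx 6.7018$)
$\left(\left(-29 + f \left(-48\right)\right) + L\right) + T{\left(112 \right)} = \left(\left(-29 + 48 \left(-48\right)\right) + \frac{1145318507}{170896233}\right) + 2 \cdot 112 \left(104 + 112\right) = \left(\left(-29 - 2304\right) + \frac{1145318507}{170896233}\right) + 2 \cdot 112 \cdot 216 = \left(-2333 + \frac{1145318507}{170896233}\right) + 48384 = - \frac{397555593082}{170896233} + 48384 = \frac{7871087744390}{170896233}$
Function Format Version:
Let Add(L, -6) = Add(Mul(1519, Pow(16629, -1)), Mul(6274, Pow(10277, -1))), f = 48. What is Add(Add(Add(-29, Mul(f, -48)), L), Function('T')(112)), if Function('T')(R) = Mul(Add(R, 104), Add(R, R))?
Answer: Rational(7871087744390, 170896233) ≈ 46058.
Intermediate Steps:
Function('T')(R) = Mul(2, R, Add(104, R)) (Function('T')(R) = Mul(Add(104, R), Mul(2, R)) = Mul(2, R, Add(104, R)))
L = Rational(1145318507, 170896233) (L = Add(6, Add(Mul(1519, Pow(16629, -1)), Mul(6274, Pow(10277, -1)))) = Add(6, Add(Mul(1519, Rational(1, 16629)), Mul(6274, Rational(1, 10277)))) = Add(6, Add(Rational(1519, 16629), Rational(6274, 10277))) = Add(6, Rational(119941109, 170896233)) = Rational(1145318507, 170896233) ≈ 6.7018)
Add(Add(Add(-29, Mul(f, -48)), L), Function('T')(112)) = Add(Add(Add(-29, Mul(48, -48)), Rational(1145318507, 170896233)), Mul(2, 112, Add(104, 112))) = Add(Add(Add(-29, -2304), Rational(1145318507, 170896233)), Mul(2, 112, 216)) = Add(Add(-2333, Rational(1145318507, 170896233)), 48384) = Add(Rational(-397555593082, 170896233), 48384) = Rational(7871087744390, 170896233)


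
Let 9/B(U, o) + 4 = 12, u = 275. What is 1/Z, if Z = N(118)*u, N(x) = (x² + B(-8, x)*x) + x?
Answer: 4/15592225 ≈ 2.5654e-7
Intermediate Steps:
B(U, o) = 9/8 (B(U, o) = 9/(-4 + 12) = 9/8)
N(x) = x² + 17*x/8 (N(x) = (x² + 9*x/8) + x = x² + 17*x/8)
Z = 15592225/4 (Z = ((⅛)*118*(17 + 8*118))*275 = ((⅛)*118*(17 + 944))*275 = ((⅛)*118*961)*275 = (56699/4)*275 = 15592225/4 ≈ 3.8981e+6)
1/Z = 1/(15592225/4) = 4/15592225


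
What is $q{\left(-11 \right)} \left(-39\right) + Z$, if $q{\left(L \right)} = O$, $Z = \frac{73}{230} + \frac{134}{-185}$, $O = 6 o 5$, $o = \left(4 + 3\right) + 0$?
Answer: $- \frac{69700363}{8510} \approx -8190.4$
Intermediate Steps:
$o = 7$ ($o = 7 + 0 = 7$)
$O = 210$ ($O = 6 \cdot 7 \cdot 5 = 42 \cdot 5 = 210$)
$Z = - \frac{3463}{8510}$ ($Z = 73 \cdot \frac{1}{230} + 134 \left(- \frac{1}{185}\right) = \frac{73}{230} - \frac{134}{185} = - \frac{3463}{8510} \approx -0.40693$)
$q{\left(L \right)} = 210$
$q{\left(-11 \right)} \left(-39\right) + Z = 210 \left(-39\right) - \frac{3463}{8510} = -8190 - \frac{3463}{8510} = - \frac{69700363}{8510}$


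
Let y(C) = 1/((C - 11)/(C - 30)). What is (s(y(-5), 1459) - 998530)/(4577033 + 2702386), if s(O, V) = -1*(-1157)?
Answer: -997373/7279419 ≈ -0.13701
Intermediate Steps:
y(C) = (-30 + C)/(-11 + C) (y(C) = 1/((-11 + C)/(-30 + C)) = (-30 + C)/(-11 + C))
s(O, V) = 1157
(s(y(-5), 1459) - 998530)/(4577033 + 2702386) = (1157 - 998530)/(4577033 + 2702386) = -997373/7279419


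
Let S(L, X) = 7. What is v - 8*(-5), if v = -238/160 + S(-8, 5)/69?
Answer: 213149/5520 ≈ 38.614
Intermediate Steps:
v = -7651/5520 (v = -238/160 + 7/69 = -238*1/160 + 7*(1/69) = -119/80 + 7/69 = -7651/5520 ≈ -1.3861)
v - 8*(-5) = -7651/5520 - 8*(-5) = -7651/5520 + 40 = 213149/5520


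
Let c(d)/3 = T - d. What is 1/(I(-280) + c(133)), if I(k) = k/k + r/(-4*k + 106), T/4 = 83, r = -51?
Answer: 1226/733097 ≈ 0.0016724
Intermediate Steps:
T = 332 (T = 4*83 = 332)
c(d) = 996 - 3*d (c(d) = 3*(332 - d) = 996 - 3*d)
I(k) = 1 - 51/(106 - 4*k) (I(k) = k/k - 51/(-4*k + 106) = 1 - 51/(106 - 4*k))
1/(I(-280) + c(133)) = 1/((-55 + 4*(-280))/(2*(-53 + 2*(-280))) + (996 - 3*133)) = 1/((-55 - 1120)/(2*(-53 - 560)) + (996 - 399)) = 1/((1/2)*(-1175)/(-613) + 597) = 1/((1/2)*(-1/613)*(-1175) + 597) = 1/(1175/1226 + 597) = 1/(733097/1226) = 1226/733097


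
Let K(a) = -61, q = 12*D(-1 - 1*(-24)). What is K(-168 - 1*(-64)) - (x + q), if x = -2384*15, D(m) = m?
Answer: 35423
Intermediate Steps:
q = 276 (q = 12*(-1 - 1*(-24)) = 12*(-1 + 24) = 12*23 = 276)
x = -35760
K(-168 - 1*(-64)) - (x + q) = -61 - (-35760 + 276) = -61 - 1*(-35484) = -61 + 35484 = 35423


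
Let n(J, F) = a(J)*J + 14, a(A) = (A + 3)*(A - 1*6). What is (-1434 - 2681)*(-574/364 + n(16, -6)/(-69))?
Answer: 112796265/598 ≈ 1.8862e+5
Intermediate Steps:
a(A) = (-6 + A)*(3 + A) (a(A) = (3 + A)*(A - 6) = (3 + A)*(-6 + A) = (-6 + A)*(3 + A))
n(J, F) = 14 + J*(-18 + J² - 3*J) (n(J, F) = (-18 + J² - 3*J)*J + 14 = J*(-18 + J² - 3*J) + 14 = 14 + J*(-18 + J² - 3*J))
(-1434 - 2681)*(-574/364 + n(16, -6)/(-69)) = (-1434 - 2681)*(-574/364 + (14 - 1*16*(18 - 1*16² + 3*16))/(-69)) = -4115*(-574*1/364 + (14 - 1*16*(18 - 1*256 + 48))*(-1/69)) = -4115*(-41/26 + (14 - 1*16*(18 - 256 + 48))*(-1/69)) = -4115*(-41/26 + (14 - 1*16*(-190))*(-1/69)) = -4115*(-41/26 + (14 + 3040)*(-1/69)) = -4115*(-41/26 + 3054*(-1/69)) = -4115*(-41/26 - 1018/23) = -4115*(-27411/598) = 112796265/598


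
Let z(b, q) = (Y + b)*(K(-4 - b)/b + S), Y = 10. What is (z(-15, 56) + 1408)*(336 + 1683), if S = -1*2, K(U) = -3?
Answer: 2860923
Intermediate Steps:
S = -2
z(b, q) = (-2 - 3/b)*(10 + b) (z(b, q) = (10 + b)*(-3/b - 2) = (10 + b)*(-2 - 3/b) = (-2 - 3/b)*(10 + b))
(z(-15, 56) + 1408)*(336 + 1683) = ((-23 - 30/(-15) - 2*(-15)) + 1408)*(336 + 1683) = ((-23 - 30*(-1/15) + 30) + 1408)*2019 = ((-23 + 2 + 30) + 1408)*2019 = (9 + 1408)*2019 = 1417*2019 = 2860923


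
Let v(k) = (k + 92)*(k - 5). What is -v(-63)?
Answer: 1972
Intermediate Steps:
v(k) = (-5 + k)*(92 + k) (v(k) = (92 + k)*(-5 + k) = (-5 + k)*(92 + k))
-v(-63) = -(-460 + (-63)² + 87*(-63)) = -(-460 + 3969 - 5481) = -1*(-1972) = 1972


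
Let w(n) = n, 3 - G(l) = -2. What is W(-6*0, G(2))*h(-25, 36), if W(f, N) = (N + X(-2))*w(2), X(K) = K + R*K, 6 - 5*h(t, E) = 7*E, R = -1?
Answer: -492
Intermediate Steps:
G(l) = 5 (G(l) = 3 - 1*(-2) = 3 + 2 = 5)
h(t, E) = 6/5 - 7*E/5
X(K) = 0 (X(K) = K - K = 0)
W(f, N) = 2*N (W(f, N) = (N + 0)*2 = N*2 = 2*N)
W(-6*0, G(2))*h(-25, 36) = (2*5)*(6/5 - 7/5*36) = 10*(6/5 - 252/5) = 10*(-246/5) = -492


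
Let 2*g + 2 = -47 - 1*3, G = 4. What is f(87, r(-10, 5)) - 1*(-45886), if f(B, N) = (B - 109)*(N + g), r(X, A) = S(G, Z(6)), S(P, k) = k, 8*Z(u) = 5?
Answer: 185777/4 ≈ 46444.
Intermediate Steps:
Z(u) = 5/8 (Z(u) = (1/8)*5 = 5/8)
g = -26 (g = -1 + (-47 - 1*3)/2 = -1 + (-47 - 3)/2 = -1 + (1/2)*(-50) = -1 - 25 = -26)
r(X, A) = 5/8
f(B, N) = (-109 + B)*(-26 + N) (f(B, N) = (B - 109)*(N - 26) = (-109 + B)*(-26 + N))
f(87, r(-10, 5)) - 1*(-45886) = (2834 - 109*5/8 - 26*87 + 87*(5/8)) - 1*(-45886) = (2834 - 545/8 - 2262 + 435/8) + 45886 = 2233/4 + 45886 = 185777/4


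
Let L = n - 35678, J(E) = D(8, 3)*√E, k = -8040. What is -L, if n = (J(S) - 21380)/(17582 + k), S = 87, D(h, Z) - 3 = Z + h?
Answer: 170230428/4771 - 7*√87/4771 ≈ 35680.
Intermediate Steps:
D(h, Z) = 3 + Z + h (D(h, Z) = 3 + (Z + h) = 3 + Z + h)
J(E) = 14*√E (J(E) = (3 + 3 + 8)*√E = 14*√E)
n = -10690/4771 + 7*√87/4771 (n = (14*√87 - 21380)/(17582 - 8040) = (-21380 + 14*√87)/9542 = (-21380 + 14*√87)*(1/9542) = -10690/4771 + 7*√87/4771 ≈ -2.2269)
L = -170230428/4771 + 7*√87/4771 (L = (-10690/4771 + 7*√87/4771) - 35678 = -170230428/4771 + 7*√87/4771 ≈ -35680.)
-L = -(-170230428/4771 + 7*√87/4771) = 170230428/4771 - 7*√87/4771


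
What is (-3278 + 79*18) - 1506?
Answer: -3362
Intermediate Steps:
(-3278 + 79*18) - 1506 = (-3278 + 1422) - 1506 = -1856 - 1506 = -3362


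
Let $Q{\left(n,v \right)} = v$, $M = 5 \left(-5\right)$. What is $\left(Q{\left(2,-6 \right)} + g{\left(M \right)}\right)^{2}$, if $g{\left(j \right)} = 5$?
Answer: $1$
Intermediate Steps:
$M = -25$
$\left(Q{\left(2,-6 \right)} + g{\left(M \right)}\right)^{2} = \left(-6 + 5\right)^{2} = \left(-1\right)^{2} = 1$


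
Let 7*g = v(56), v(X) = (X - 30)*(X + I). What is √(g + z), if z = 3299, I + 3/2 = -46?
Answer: √163198/7 ≈ 57.711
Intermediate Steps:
I = -95/2 (I = -3/2 - 46 = -95/2 ≈ -47.500)
v(X) = (-30 + X)*(-95/2 + X) (v(X) = (X - 30)*(X - 95/2) = (-30 + X)*(-95/2 + X))
g = 221/7 (g = (1425 + 56² - 155/2*56)/7 = (1425 + 3136 - 4340)/7 = (⅐)*221 = 221/7 ≈ 31.571)
√(g + z) = √(221/7 + 3299) = √(23314/7) = √163198/7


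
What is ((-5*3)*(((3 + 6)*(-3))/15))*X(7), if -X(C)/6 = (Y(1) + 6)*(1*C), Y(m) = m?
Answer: -7938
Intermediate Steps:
X(C) = -42*C (X(C) = -6*(1 + 6)*1*C = -42*C)
((-5*3)*(((3 + 6)*(-3))/15))*X(7) = ((-5*3)*(((3 + 6)*(-3))/15))*(-42*7) = -15*9*(-3)/15*(-294) = -(-405)/15*(-294) = -15*(-9/5)*(-294) = 27*(-294) = -7938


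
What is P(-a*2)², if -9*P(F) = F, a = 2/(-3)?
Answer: 16/729 ≈ 0.021948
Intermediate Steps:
a = -⅔ (a = 2*(-⅓) = -⅔ ≈ -0.66667)
P(F) = -F/9
P(-a*2)² = (-(-1*(-⅔))*2/9)² = (-2*2/27)² = (-⅑*4/3)² = (-4/27)² = 16/729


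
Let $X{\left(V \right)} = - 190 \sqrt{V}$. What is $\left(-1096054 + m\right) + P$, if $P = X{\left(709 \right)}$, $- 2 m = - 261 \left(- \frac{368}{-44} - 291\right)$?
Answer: $- \frac{24924637}{22} - 190 \sqrt{709} \approx -1.138 \cdot 10^{6}$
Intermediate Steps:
$m = - \frac{811449}{22}$ ($m = - \frac{\left(-261\right) \left(- \frac{368}{-44} - 291\right)}{2} = - \frac{\left(-261\right) \left(\left(-368\right) \left(- \frac{1}{44}\right) - 291\right)}{2} = - \frac{\left(-261\right) \left(\frac{92}{11} - 291\right)}{2} = - \frac{\left(-261\right) \left(- \frac{3109}{11}\right)}{2} = \left(- \frac{1}{2}\right) \frac{811449}{11} = - \frac{811449}{22} \approx -36884.0$)
$P = - 190 \sqrt{709} \approx -5059.1$
$\left(-1096054 + m\right) + P = \left(-1096054 - \frac{811449}{22}\right) - 190 \sqrt{709} = - \frac{24924637}{22} - 190 \sqrt{709}$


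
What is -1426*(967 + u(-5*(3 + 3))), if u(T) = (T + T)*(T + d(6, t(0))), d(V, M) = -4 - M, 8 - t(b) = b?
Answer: -4972462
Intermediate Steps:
t(b) = 8 - b
u(T) = 2*T*(-12 + T) (u(T) = (T + T)*(T + (-4 - (8 - 1*0))) = (2*T)*(T + (-4 - (8 + 0))) = (2*T)*(T + (-4 - 1*8)) = (2*T)*(T + (-4 - 8)) = (2*T)*(T - 12) = (2*T)*(-12 + T) = 2*T*(-12 + T))
-1426*(967 + u(-5*(3 + 3))) = -1426*(967 + 2*(-5*(3 + 3))*(-12 - 5*(3 + 3))) = -1426*(967 + 2*(-5*6)*(-12 - 5*6)) = -1426*(967 + 2*(-30)*(-12 - 30)) = -1426*(967 + 2*(-30)*(-42)) = -1426*(967 + 2520) = -1426*3487 = -4972462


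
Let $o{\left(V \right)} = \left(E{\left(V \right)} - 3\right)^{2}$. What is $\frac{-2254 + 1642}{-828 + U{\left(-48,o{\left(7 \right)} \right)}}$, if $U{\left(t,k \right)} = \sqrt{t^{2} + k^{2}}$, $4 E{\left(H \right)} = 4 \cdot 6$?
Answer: $\frac{56304}{75911} + \frac{204 \sqrt{265}}{75911} \approx 0.78546$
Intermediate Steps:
$E{\left(H \right)} = 6$ ($E{\left(H \right)} = \frac{4 \cdot 6}{4} = \frac{1}{4} \cdot 24 = 6$)
$o{\left(V \right)} = 9$ ($o{\left(V \right)} = \left(6 - 3\right)^{2} = 3^{2} = 9$)
$U{\left(t,k \right)} = \sqrt{k^{2} + t^{2}}$
$\frac{-2254 + 1642}{-828 + U{\left(-48,o{\left(7 \right)} \right)}} = \frac{-2254 + 1642}{-828 + \sqrt{9^{2} + \left(-48\right)^{2}}} = - \frac{612}{-828 + \sqrt{81 + 2304}} = - \frac{612}{-828 + \sqrt{2385}} = - \frac{612}{-828 + 3 \sqrt{265}}$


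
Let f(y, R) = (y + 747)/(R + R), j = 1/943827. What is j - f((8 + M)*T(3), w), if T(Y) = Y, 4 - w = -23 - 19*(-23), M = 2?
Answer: 733354399/773938140 ≈ 0.94756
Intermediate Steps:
w = -410 (w = 4 - (-23 - 19*(-23)) = 4 - (-23 + 437) = 4 - 1*414 = 4 - 414 = -410)
j = 1/943827 ≈ 1.0595e-6
f(y, R) = (747 + y)/(2*R) (f(y, R) = (747 + y)/((2*R)) = (747 + y)*(1/(2*R)) = (747 + y)/(2*R))
j - f((8 + M)*T(3), w) = 1/943827 - (747 + (8 + 2)*3)/(2*(-410)) = 1/943827 - (-1)*(747 + 10*3)/(2*410) = 1/943827 - (-1)*(747 + 30)/(2*410) = 1/943827 - (-1)*777/(2*410) = 1/943827 - 1*(-777/820) = 1/943827 + 777/820 = 733354399/773938140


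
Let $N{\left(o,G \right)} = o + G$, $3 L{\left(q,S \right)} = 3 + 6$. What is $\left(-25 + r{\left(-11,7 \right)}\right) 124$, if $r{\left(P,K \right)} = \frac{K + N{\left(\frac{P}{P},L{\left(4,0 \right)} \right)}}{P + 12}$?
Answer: $-1736$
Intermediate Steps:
$L{\left(q,S \right)} = 3$ ($L{\left(q,S \right)} = \frac{3 + 6}{3} = \frac{1}{3} \cdot 9 = 3$)
$N{\left(o,G \right)} = G + o$
$r{\left(P,K \right)} = \frac{4 + K}{12 + P}$ ($r{\left(P,K \right)} = \frac{K + \left(3 + \frac{P}{P}\right)}{P + 12} = \frac{K + \left(3 + 1\right)}{12 + P} = \frac{K + 4}{12 + P} = \frac{4 + K}{12 + P}$)
$\left(-25 + r{\left(-11,7 \right)}\right) 124 = \left(-25 + \frac{4 + 7}{12 - 11}\right) 124 = \left(-25 + 1^{-1} \cdot 11\right) 124 = \left(-25 + 1 \cdot 11\right) 124 = \left(-25 + 11\right) 124 = \left(-14\right) 124 = -1736$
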